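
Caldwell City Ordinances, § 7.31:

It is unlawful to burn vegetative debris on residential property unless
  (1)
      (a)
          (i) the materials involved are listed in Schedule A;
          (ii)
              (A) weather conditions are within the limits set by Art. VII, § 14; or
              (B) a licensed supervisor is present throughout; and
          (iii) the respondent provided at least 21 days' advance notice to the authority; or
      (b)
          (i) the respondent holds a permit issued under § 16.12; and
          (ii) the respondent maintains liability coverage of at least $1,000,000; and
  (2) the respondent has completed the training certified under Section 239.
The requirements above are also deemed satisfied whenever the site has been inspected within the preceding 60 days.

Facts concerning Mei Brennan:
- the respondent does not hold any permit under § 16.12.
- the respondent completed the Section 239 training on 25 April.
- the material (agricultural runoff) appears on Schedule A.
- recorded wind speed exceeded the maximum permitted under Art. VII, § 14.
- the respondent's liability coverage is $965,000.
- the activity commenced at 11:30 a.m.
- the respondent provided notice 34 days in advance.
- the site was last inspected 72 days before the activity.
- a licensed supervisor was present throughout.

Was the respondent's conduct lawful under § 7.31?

Yes — lawful.

(i) Schedule A material — holds.
(A) weather ok — not met.
(B) supervisor present — met.
(ii): F OR T → true.
(iii) ≥21 days' notice — holds.
So (a) is satisfied (T AND T AND T).
(i) holds permit — not satisfied.
(ii) coverage ≥ $1,000,000 — fails.
(b): F AND F → false.
(1): T OR F → true.
(2) training certified — satisfied.
Overall = T AND T = true.
Exception (site inspected) — not satisfied.
Result: main true OR exception false → true.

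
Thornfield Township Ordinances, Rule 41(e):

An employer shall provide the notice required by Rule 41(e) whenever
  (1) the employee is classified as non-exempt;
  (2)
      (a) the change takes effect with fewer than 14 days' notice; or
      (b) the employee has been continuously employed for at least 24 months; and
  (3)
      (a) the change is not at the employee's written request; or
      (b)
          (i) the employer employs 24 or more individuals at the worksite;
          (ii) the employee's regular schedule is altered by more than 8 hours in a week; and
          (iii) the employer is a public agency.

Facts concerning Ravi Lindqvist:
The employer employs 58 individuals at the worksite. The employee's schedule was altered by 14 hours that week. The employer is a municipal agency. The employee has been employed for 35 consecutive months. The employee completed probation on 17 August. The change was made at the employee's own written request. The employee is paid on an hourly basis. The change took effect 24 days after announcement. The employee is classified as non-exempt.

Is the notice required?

Yes — required.

(1) non-exempt — satisfied.
(a) < 14 days' notice — fails.
(b) tenure ≥ 24 mo. — holds.
So (2) is satisfied (F OR T).
(a) not employee-requested — not satisfied.
(i) ≥ 24 at site — met.
(ii) schedule shift > 8h — satisfied.
(iii) public agency — met.
(b): T AND T AND T → true.
(3) = F OR T = true.
Overall: T AND T AND T → true.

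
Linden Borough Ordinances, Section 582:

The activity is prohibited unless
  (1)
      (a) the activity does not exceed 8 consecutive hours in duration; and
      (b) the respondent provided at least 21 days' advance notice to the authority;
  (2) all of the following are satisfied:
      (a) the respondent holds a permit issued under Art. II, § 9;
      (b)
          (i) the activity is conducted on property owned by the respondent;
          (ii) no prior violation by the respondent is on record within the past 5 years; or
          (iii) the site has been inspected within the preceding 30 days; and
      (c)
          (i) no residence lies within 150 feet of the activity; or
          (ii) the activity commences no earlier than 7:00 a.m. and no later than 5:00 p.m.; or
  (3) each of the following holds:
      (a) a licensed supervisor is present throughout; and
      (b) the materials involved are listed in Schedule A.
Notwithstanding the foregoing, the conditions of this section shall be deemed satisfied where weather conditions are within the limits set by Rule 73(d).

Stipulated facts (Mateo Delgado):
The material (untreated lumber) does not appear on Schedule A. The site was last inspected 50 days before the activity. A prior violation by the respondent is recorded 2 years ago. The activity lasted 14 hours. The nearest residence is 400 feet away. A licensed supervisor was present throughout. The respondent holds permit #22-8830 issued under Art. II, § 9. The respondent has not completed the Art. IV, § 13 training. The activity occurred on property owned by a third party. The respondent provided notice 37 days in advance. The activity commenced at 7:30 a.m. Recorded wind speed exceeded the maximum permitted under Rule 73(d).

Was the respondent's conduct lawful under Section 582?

(a) ≤ 8 hrs duration — not satisfied.
(b) ≥21 days' notice — satisfied.
(1): F AND T → false.
(a) holds permit — satisfied.
(i) own property — fails.
(ii) no prior violation — not satisfied.
(iii) site inspected — not satisfied.
So (b) is not satisfied (F OR F OR F).
(i) no residence in 150 ft — satisfied.
(ii) start within hours — satisfied.
(c) = T OR T = true.
So (2) is not satisfied (T AND F AND T).
(a) supervisor present — holds.
(b) Schedule A material — not met.
So (3) is not satisfied (T AND F).
Overall = F OR F OR F = false.
Exception (weather ok) — not satisfied.
Result: main false OR exception false → false.

No — unlawful.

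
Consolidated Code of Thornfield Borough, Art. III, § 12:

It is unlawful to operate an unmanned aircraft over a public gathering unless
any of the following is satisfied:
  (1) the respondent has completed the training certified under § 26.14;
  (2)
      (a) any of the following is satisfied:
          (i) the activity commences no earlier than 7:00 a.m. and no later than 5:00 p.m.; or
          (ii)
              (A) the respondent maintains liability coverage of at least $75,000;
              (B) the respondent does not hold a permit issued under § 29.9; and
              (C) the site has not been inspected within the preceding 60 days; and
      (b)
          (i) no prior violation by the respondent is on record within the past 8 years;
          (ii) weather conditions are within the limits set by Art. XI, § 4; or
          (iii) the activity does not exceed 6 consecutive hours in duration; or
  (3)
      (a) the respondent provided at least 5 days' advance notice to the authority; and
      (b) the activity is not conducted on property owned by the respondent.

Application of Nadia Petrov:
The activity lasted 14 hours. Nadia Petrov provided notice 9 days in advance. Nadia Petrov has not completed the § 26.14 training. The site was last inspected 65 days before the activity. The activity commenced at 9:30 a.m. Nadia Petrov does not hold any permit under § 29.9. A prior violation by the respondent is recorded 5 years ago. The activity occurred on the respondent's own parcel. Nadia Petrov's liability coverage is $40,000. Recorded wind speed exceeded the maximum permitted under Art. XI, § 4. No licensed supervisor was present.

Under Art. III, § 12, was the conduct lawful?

No — unlawful.

(1) training certified — not met.
(i) start within hours — holds.
(A) coverage ≥ $75,000 — fails.
(B) not (holds permit) — met.
(C) not (site inspected) — satisfied.
(ii): F AND T AND T → false.
(a) = T OR F = true.
(i) no prior violation — not satisfied.
(ii) weather ok — not met.
(iii) ≤ 6 hrs duration — fails.
(b): F OR F OR F → false.
So (2) is not satisfied (T AND F).
(a) ≥5 days' notice — holds.
(b) not (own property) — not satisfied.
(3): T AND F → false.
Overall: F OR F OR F → false.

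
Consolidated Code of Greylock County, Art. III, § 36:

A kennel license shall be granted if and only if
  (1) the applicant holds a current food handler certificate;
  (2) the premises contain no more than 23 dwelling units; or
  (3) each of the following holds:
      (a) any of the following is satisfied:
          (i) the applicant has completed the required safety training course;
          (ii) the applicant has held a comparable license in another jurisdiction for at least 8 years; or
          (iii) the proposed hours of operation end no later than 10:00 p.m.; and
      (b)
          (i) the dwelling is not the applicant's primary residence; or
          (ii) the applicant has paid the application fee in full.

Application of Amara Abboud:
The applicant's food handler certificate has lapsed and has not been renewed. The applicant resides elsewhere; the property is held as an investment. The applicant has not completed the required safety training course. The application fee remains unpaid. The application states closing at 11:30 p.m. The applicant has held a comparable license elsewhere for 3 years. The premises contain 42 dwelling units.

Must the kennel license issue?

(1) food handler cert. — fails.
(2) ≤ 23 units — not met.
(i) safety training — not satisfied.
(ii) prior license ≥ 8 yr — not satisfied.
(iii) closes by 10 p.m. — not met.
So (a) is not satisfied (F OR F OR F).
(i) not (primary residence) — met.
(ii) fee paid — fails.
(b) = T OR F = true.
(3) = F AND T = false.
Overall: F OR F OR F → false.

No — denied.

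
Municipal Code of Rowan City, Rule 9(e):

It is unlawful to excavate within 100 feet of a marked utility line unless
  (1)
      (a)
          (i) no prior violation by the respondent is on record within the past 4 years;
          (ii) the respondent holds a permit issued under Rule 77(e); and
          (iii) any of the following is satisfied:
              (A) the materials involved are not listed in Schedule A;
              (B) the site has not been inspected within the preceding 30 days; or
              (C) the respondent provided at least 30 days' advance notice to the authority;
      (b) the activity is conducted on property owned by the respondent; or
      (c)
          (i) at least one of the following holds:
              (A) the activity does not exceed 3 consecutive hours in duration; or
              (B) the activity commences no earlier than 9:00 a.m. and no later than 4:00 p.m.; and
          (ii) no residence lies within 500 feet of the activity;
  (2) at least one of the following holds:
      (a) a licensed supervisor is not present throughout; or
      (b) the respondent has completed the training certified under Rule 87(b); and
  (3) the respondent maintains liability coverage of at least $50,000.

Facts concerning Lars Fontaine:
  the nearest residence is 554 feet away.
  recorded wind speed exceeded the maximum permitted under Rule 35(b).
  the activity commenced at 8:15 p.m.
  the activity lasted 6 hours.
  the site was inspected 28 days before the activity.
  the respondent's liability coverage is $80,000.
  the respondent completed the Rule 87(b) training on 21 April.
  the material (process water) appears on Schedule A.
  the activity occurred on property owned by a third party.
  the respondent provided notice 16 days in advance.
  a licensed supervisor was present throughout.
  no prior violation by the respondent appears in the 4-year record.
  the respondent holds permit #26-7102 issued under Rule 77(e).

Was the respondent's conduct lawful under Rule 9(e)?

(i) no prior violation — holds.
(ii) holds permit — met.
(A) not (Schedule A material) — not satisfied.
(B) not (site inspected) — fails.
(C) ≥30 days' notice — fails.
So (iii) is not satisfied (F OR F OR F).
(a) = T AND T AND F = false.
(b) own property — not satisfied.
(A) ≤ 3 hrs duration — not met.
(B) start within hours — not satisfied.
(i) = F OR F = false.
(ii) no residence in 500 ft — satisfied.
So (c) is not satisfied (F AND T).
(1) = F OR F OR F = false.
(a) not (supervisor present) — not met.
(b) training certified — satisfied.
So (2) is satisfied (F OR T).
(3) coverage ≥ $50,000 — holds.
Overall = F AND T AND T = false.

No — unlawful.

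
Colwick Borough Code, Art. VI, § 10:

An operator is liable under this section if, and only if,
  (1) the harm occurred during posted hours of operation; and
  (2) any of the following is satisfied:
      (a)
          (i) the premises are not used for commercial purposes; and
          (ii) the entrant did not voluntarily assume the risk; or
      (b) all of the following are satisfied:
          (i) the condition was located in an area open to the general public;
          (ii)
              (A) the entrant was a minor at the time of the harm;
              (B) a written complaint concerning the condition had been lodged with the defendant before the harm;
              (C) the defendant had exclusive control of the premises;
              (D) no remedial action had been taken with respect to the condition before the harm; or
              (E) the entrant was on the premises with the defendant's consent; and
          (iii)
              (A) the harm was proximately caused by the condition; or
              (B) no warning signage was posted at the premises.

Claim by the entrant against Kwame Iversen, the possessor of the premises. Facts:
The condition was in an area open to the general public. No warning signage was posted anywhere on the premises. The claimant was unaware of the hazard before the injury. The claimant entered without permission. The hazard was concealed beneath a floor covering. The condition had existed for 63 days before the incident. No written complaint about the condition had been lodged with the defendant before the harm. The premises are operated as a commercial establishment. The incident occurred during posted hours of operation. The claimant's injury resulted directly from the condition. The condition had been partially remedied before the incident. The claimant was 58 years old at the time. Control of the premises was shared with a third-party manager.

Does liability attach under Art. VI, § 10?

No — not liable.

(1) during posted hours — met.
(i) not (commercial use) — fails.
(ii) no assumed risk — satisfied.
(a) = F AND T = false.
(i) public area — holds.
(A) entrant a minor — not satisfied.
(B) complaint lodged — not met.
(C) exclusive control — not satisfied.
(D) no remedial action — not met.
(E) consent to enter — not satisfied.
(ii) = F OR F OR F OR F OR F = false.
(A) proximate cause — met.
(B) no signage posted — met.
(iii) = T OR T = true.
(b) = T AND F AND T = false.
(2) = F OR F = false.
So Overall is not satisfied (T AND F).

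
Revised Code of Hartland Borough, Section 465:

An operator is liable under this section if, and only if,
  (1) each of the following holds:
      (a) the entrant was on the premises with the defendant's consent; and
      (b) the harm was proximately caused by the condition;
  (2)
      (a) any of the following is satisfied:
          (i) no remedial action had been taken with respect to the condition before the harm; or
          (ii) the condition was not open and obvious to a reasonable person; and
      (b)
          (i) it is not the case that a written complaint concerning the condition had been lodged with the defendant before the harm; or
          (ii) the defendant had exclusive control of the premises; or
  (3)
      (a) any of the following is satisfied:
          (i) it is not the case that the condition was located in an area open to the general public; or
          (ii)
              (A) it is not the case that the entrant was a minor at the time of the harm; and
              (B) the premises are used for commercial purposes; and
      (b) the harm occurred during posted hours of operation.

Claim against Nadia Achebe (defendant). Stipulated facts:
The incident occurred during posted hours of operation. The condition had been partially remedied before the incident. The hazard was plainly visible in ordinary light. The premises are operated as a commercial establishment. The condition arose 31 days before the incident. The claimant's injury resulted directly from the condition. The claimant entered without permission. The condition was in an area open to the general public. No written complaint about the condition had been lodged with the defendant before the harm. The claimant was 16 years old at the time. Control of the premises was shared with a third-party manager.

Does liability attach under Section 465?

No — not liable.

(a) consent to enter — fails.
(b) proximate cause — satisfied.
(1) = F AND T = false.
(i) no remedial action — not satisfied.
(ii) not open/obvious — fails.
(a) = F OR F = false.
(i) not (complaint lodged) — satisfied.
(ii) exclusive control — not met.
(b): T OR F → true.
(2) = F AND T = false.
(i) not (public area) — not satisfied.
(A) not (entrant a minor) — not satisfied.
(B) commercial use — satisfied.
(ii): F AND T → false.
So (a) is not satisfied (F OR F).
(b) during posted hours — met.
(3) = F AND T = false.
Overall: F OR F OR F → false.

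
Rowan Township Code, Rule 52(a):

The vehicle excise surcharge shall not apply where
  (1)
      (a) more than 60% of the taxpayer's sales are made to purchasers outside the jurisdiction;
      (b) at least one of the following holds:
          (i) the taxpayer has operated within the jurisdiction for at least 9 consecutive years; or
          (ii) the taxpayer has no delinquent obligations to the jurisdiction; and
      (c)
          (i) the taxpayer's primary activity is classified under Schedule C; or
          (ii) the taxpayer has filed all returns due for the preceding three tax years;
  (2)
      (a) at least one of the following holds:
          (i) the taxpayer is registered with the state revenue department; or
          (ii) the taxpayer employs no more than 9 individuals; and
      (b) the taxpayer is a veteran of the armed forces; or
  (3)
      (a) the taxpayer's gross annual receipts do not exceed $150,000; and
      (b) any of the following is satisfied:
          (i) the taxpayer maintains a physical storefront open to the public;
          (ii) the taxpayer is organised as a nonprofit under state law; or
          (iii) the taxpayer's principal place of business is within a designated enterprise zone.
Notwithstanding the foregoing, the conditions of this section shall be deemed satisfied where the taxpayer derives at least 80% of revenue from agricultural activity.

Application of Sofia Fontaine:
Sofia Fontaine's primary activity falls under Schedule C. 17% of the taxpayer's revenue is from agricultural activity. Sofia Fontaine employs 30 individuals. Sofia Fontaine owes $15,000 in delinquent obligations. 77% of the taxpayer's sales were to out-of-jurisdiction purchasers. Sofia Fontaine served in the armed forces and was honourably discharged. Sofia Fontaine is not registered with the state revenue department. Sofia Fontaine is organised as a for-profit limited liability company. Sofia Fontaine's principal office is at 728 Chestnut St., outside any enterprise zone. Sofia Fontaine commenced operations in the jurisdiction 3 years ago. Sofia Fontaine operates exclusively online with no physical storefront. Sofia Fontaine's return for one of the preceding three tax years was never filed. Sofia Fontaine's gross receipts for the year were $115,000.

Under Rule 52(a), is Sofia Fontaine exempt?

(a) >60% out-of-jur. sales — met.
(i) ≥ 9 yrs in jurisdiction — not satisfied.
(ii) no delinquency — not satisfied.
(b) = F OR F = false.
(i) Schedule C activity — met.
(ii) returns current — not met.
(c) = T OR F = true.
(1): T AND F AND T → false.
(i) state-registered — not satisfied.
(ii) ≤ 9 employees — not satisfied.
(a) = F OR F = false.
(b) veteran — met.
So (2) is not satisfied (F AND T).
(a) receipts ≤ $150,000 — met.
(i) has storefront — not satisfied.
(ii) nonprofit — not met.
(iii) in enterprise zone — fails.
(b): F OR F OR F → false.
So (3) is not satisfied (T AND F).
So Overall is not satisfied (F OR F OR F).
Exception (≥80% agricultural) — not satisfied.
Result: main false OR exception false → false.

No — not exempt.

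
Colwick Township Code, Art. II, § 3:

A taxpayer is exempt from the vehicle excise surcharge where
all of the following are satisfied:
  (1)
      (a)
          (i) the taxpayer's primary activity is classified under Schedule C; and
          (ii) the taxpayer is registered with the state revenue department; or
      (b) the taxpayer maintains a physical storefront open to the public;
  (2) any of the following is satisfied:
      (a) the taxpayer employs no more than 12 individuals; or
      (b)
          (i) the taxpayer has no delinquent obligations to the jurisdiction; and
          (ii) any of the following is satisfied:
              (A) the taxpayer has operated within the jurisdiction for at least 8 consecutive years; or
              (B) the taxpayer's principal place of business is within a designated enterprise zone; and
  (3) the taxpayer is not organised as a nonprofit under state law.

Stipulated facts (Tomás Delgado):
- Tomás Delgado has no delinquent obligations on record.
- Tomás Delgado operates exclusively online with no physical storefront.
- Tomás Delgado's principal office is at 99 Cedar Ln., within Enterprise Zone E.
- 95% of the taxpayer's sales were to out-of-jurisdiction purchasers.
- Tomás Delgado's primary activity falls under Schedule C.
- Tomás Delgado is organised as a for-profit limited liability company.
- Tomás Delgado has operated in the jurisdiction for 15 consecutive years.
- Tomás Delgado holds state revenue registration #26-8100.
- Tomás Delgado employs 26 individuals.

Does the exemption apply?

(i) Schedule C activity — met.
(ii) state-registered — met.
So (a) is satisfied (T AND T).
(b) has storefront — fails.
(1): T OR F → true.
(a) ≤ 12 employees — not met.
(i) no delinquency — met.
(A) ≥ 8 yrs in jurisdiction — met.
(B) in enterprise zone — satisfied.
(ii): T OR T → true.
(b) = T AND T = true.
(2) = F OR T = true.
(3) not (nonprofit) — met.
Overall: T AND T AND T → true.

Yes — exempt.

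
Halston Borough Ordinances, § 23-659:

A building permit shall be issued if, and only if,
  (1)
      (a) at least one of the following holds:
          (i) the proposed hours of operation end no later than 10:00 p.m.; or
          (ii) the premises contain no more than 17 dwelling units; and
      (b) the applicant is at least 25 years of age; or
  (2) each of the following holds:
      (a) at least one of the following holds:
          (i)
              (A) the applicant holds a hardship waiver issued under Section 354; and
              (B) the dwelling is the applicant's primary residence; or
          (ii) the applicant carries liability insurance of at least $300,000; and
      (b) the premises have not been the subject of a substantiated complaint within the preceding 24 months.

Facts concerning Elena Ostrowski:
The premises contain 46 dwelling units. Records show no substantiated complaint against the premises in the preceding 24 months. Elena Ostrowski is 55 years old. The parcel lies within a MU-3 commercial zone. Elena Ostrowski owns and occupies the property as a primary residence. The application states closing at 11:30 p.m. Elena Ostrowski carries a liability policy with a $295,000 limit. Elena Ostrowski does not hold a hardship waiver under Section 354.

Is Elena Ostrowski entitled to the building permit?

No — denied.

(i) closes by 10 p.m. — fails.
(ii) ≤ 17 units — fails.
So (a) is not satisfied (F OR F).
(b) age ≥ 25 — satisfied.
So (1) is not satisfied (F AND T).
(A) hardship waiver — fails.
(B) primary residence — satisfied.
(i): F AND T → false.
(ii) insurance ≥ $300,000 — fails.
So (a) is not satisfied (F OR F).
(b) no complaint in 24 mo. — holds.
(2): F AND T → false.
So Overall is not satisfied (F OR F).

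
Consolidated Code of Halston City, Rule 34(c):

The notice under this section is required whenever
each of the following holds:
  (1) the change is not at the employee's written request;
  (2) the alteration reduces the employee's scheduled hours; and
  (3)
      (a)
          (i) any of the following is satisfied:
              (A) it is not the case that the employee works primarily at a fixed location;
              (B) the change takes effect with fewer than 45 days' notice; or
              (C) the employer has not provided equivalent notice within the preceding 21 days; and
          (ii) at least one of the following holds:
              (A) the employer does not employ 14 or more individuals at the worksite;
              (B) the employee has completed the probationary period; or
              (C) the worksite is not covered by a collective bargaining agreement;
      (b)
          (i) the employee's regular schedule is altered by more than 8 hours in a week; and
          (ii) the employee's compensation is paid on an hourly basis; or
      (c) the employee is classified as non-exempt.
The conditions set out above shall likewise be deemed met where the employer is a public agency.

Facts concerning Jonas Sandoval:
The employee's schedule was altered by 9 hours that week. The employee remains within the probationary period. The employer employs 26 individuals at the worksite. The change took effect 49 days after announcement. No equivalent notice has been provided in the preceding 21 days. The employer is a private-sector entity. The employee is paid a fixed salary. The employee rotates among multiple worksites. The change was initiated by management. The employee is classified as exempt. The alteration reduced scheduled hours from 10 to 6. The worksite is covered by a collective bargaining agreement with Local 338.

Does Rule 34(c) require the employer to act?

No — not required.

(1) not employee-requested — met.
(2) hours reduced — holds.
(A) not (fixed location) — holds.
(B) < 45 days' notice — not satisfied.
(C) no recent notice — met.
So (i) is satisfied (T OR F OR T).
(A) not (≥ 14 at site) — fails.
(B) past probation — not met.
(C) no CBA — not satisfied.
(ii): F OR F OR F → false.
(a) = T AND F = false.
(i) schedule shift > 8h — holds.
(ii) hourly-paid — fails.
(b): T AND F → false.
(c) non-exempt — fails.
(3): F OR F OR F → false.
Overall = T AND T AND F = false.
Exception (public agency) — not satisfied.
Result: main false OR exception false → false.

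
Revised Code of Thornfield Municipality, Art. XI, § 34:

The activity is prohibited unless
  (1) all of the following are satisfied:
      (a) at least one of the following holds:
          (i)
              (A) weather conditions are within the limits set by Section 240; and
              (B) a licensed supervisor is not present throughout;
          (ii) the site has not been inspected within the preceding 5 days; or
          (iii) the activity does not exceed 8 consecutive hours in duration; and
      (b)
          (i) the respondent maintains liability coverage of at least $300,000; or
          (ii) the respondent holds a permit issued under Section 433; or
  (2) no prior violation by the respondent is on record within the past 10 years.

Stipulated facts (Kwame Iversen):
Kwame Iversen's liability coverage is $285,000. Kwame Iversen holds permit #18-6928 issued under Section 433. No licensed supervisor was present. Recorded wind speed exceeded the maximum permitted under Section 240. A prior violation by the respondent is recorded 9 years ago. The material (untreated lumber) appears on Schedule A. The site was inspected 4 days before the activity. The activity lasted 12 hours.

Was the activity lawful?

No — unlawful.

(A) weather ok — not satisfied.
(B) not (supervisor present) — met.
(i): F AND T → false.
(ii) not (site inspected) — not met.
(iii) ≤ 8 hrs duration — not satisfied.
(a): F OR F OR F → false.
(i) coverage ≥ $300,000 — not met.
(ii) holds permit — met.
(b): F OR T → true.
(1): F AND T → false.
(2) no prior violation — not met.
Overall: F OR F → false.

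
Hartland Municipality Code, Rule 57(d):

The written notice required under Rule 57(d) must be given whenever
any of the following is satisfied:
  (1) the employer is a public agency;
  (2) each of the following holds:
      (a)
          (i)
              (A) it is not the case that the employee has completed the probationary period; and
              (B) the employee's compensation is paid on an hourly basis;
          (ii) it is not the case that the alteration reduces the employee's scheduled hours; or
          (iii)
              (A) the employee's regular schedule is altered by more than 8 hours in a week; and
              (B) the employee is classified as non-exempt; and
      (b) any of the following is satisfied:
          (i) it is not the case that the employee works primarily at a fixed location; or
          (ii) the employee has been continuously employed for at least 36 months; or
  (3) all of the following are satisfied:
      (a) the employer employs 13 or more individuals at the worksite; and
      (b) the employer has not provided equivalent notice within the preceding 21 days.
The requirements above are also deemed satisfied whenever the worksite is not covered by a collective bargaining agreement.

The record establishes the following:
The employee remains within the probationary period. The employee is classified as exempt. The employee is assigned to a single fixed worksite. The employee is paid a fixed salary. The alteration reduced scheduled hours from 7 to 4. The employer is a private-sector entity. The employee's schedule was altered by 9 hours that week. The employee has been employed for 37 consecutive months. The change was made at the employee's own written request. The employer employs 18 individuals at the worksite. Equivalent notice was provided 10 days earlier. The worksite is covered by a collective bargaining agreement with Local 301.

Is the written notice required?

(1) public agency — not met.
(A) not (past probation) — satisfied.
(B) hourly-paid — not satisfied.
(i): T AND F → false.
(ii) not (hours reduced) — not satisfied.
(A) schedule shift > 8h — met.
(B) non-exempt — not met.
So (iii) is not satisfied (T AND F).
(a) = F OR F OR F = false.
(i) not (fixed location) — fails.
(ii) tenure ≥ 36 mo. — holds.
(b) = F OR T = true.
So (2) is not satisfied (F AND T).
(a) ≥ 13 at site — holds.
(b) no recent notice — fails.
(3): T AND F → false.
Overall = F OR F OR F = false.
Exception (no CBA) — not satisfied.
Result: main false OR exception false → false.

No — not required.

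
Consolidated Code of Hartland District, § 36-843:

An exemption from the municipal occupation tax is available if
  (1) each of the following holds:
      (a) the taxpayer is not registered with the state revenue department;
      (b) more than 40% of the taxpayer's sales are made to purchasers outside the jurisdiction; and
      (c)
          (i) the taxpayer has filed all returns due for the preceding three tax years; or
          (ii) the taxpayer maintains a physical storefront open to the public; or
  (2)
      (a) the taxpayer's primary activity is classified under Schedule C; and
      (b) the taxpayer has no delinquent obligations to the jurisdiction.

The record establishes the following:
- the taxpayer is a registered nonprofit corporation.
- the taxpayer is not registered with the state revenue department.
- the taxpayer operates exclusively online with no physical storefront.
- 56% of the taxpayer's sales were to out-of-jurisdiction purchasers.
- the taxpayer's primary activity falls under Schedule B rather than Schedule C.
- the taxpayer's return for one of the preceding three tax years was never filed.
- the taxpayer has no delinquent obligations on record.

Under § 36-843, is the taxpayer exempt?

No — not exempt.

(a) not (state-registered) — satisfied.
(b) >40% out-of-jur. sales — holds.
(i) returns current — fails.
(ii) has storefront — not met.
(c) = F OR F = false.
(1): T AND T AND F → false.
(a) Schedule C activity — fails.
(b) no delinquency — satisfied.
(2) = F AND T = false.
Overall: F OR F → false.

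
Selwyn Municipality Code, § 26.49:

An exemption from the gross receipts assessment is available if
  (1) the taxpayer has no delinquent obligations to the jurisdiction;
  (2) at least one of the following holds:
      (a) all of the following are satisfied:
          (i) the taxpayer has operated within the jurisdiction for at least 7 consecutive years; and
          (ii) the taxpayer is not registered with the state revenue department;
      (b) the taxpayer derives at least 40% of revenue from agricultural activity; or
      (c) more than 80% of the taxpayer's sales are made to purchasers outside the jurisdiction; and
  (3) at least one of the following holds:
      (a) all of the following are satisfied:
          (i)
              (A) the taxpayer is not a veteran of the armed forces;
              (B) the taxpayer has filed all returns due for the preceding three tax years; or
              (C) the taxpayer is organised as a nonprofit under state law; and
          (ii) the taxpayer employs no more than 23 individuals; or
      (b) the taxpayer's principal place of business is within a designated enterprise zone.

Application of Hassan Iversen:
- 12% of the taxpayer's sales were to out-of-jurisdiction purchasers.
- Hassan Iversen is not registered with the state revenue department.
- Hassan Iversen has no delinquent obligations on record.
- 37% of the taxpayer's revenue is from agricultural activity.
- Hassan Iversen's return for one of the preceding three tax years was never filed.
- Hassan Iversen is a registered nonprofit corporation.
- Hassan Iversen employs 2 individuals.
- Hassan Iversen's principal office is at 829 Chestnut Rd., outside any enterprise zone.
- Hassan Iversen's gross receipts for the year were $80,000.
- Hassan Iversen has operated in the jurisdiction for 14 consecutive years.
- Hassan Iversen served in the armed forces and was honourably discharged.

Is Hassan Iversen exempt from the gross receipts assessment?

(1) no delinquency — holds.
(i) ≥ 7 yrs in jurisdiction — met.
(ii) not (state-registered) — met.
So (a) is satisfied (T AND T).
(b) ≥40% agricultural — not satisfied.
(c) >80% out-of-jur. sales — not satisfied.
(2) = T OR F OR F = true.
(A) not (veteran) — fails.
(B) returns current — not satisfied.
(C) nonprofit — holds.
So (i) is satisfied (F OR F OR T).
(ii) ≤ 23 employees — satisfied.
So (a) is satisfied (T AND T).
(b) in enterprise zone — not met.
(3): T OR F → true.
So Overall is satisfied (T AND T AND T).

Yes — exempt.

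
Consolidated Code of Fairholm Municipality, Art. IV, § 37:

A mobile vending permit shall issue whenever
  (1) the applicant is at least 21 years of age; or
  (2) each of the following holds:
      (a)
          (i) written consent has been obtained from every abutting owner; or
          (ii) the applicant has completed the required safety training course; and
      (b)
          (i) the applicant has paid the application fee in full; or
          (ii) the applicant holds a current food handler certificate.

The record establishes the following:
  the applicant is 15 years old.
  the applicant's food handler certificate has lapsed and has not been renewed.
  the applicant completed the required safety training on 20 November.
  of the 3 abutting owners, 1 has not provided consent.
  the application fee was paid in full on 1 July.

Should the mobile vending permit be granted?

(1) age ≥ 21 — fails.
(i) all abutters consent — not met.
(ii) safety training — satisfied.
So (a) is satisfied (F OR T).
(i) fee paid — satisfied.
(ii) food handler cert. — fails.
(b) = T OR F = true.
(2): T AND T → true.
Overall = F OR T = true.

Yes — granted.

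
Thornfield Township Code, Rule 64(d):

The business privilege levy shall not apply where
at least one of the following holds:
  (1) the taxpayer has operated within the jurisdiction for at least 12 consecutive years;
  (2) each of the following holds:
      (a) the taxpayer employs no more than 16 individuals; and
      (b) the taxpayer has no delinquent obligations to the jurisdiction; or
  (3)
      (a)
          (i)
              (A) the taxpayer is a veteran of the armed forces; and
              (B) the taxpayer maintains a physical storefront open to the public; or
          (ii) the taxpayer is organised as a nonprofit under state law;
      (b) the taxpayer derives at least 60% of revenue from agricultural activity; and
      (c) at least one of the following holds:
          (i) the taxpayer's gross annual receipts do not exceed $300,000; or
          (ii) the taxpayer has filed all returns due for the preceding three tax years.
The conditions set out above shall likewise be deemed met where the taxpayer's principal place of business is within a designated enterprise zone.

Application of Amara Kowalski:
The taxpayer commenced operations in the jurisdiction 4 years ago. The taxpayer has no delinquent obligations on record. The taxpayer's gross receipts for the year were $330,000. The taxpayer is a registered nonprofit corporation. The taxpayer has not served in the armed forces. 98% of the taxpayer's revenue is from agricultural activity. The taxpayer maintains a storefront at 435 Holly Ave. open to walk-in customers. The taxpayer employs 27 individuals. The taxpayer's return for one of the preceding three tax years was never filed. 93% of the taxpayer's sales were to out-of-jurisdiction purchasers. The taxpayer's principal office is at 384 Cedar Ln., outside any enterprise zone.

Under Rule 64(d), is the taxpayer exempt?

(1) ≥ 12 yrs in jurisdiction — fails.
(a) ≤ 16 employees — not satisfied.
(b) no delinquency — holds.
So (2) is not satisfied (F AND T).
(A) veteran — fails.
(B) has storefront — met.
(i): F AND T → false.
(ii) nonprofit — met.
So (a) is satisfied (F OR T).
(b) ≥60% agricultural — holds.
(i) receipts ≤ $300,000 — not satisfied.
(ii) returns current — not met.
(c) = F OR F = false.
(3) = T AND T AND F = false.
So Overall is not satisfied (F OR F OR F).
Exception (in enterprise zone) — not satisfied.
Result: main false OR exception false → false.

No — not exempt.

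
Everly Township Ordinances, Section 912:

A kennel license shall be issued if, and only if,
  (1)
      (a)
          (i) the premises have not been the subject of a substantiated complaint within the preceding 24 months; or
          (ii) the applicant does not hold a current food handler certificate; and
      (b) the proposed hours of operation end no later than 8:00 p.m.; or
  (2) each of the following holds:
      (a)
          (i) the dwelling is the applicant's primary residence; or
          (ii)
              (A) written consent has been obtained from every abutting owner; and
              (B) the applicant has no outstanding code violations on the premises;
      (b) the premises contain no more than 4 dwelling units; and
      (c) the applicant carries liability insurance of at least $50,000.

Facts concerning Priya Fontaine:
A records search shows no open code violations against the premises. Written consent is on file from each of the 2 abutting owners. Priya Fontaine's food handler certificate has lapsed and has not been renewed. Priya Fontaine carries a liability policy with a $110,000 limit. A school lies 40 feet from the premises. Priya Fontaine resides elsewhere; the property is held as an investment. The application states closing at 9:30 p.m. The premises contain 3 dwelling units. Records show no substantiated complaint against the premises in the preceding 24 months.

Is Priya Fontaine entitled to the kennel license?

(i) no complaint in 24 mo. — met.
(ii) not (food handler cert.) — holds.
(a): T OR T → true.
(b) closes by 8 p.m. — fails.
(1) = T AND F = false.
(i) primary residence — not satisfied.
(A) all abutters consent — satisfied.
(B) no code violations — holds.
(ii): T AND T → true.
(a) = F OR T = true.
(b) ≤ 4 units — met.
(c) insurance ≥ $50,000 — satisfied.
So (2) is satisfied (T AND T AND T).
So Overall is satisfied (F OR T).

Yes — granted.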